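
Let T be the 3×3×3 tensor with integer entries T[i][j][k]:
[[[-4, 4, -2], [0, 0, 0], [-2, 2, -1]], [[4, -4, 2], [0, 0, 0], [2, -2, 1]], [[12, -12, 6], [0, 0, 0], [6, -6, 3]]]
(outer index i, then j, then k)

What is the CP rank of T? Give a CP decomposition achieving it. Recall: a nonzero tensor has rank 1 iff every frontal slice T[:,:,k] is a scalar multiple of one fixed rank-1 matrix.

rank(T) = 1

Lower bound: T ≠ 0 (e.g. T[0,0,0] = -4), so rank(T) ≥ 1.
Upper bound: the mode-1 fibre T[:,0,0] = [-4, 4, 12] gives a = [1, -1, -3] (primitive direction); the mode-2 fibre T[0,:,0] = [-4, 0, -2] gives b = [2, 0, 1]; then c[k] = T[0,0,k] / (a[0]·b[0]) = [-4, 4, -2] / 2 = [-2, 2, -1].
Expanding [1, -1, -3] ⊗ [2, 0, 1] ⊗ [-2, 2, -1] reproduces all 27 entries of T, so T = [1, -1, -3] ⊗ [2, 0, 1] ⊗ [-2, 2, -1] and rank(T) ≤ 1.
These bounds meet, so rank(T) = 1.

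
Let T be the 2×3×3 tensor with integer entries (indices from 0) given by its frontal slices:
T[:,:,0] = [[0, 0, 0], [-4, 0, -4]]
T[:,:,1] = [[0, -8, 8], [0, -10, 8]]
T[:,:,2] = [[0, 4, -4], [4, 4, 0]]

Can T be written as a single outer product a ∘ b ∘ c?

The mode-3 unfolding of T (rows indexed by k, columns by (i,j) = (0,0), (0,1), (0,2), (1,0), (1,1), (1,2)) is [[0, 0, 0, -4, 0, -4], [0, -8, 8, 0, -10, 8], [0, 4, -4, 4, 4, 0]].
There the 3×3 minor on rows k ∈ {0, 1, 2}, columns (i,j) ∈ {(0,1), (1,0), (1,1)} is det [[0, -4, 0], [-8, 0, -10], [4, 4, 4]] = 32 ≠ 0, so this unfolding has rank ≥ 3; CP rank is at least every unfolding rank, so rank(T) ≥ 3.
In particular rank(T) ≥ 3 > 1, so T is not rank-1.

No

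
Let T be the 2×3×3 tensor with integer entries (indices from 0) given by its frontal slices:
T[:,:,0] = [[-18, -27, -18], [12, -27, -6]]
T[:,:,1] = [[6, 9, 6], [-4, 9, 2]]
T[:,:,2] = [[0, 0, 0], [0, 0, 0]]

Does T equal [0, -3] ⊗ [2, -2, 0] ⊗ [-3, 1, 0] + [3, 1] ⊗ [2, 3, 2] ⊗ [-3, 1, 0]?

Reconstruct entrywise from the claimed factors. For example, T[0,1,2] = 0 and Σₗ aₗ[0]bₗ[1]cₗ[2] = (0)·(-2)·(0) + (3)·(3)·(0) = 0; checking all 18 entries, every one matches. The claim holds.

Yes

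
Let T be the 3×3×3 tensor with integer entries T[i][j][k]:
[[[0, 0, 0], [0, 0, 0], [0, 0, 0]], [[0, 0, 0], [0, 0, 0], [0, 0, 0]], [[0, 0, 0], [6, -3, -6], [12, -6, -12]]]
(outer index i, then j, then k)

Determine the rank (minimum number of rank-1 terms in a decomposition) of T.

Lower bound: T ≠ 0 (e.g. T[2,1,0] = 6), so rank(T) ≥ 1.
Upper bound: if T = a ⊗ b ⊗ c then every fibre of T is a multiple of the corresponding factor, so read the factors off the fibres through the nonzero entry T[2,1,0] = 6.
The mode-1 fibre T[:,1,0] = [0, 0, 6] gives a = (0, 0, 1) (primitive direction); the mode-2 fibre T[2,:,0] = [0, 6, 12] gives b = (0, 1, 2); then c[k] = T[2,1,k] / (a[2]·b[1]) = [6, -3, -6] / 1 = (6, -3, -6).
Expanding (0, 0, 1) ⊗ (0, 1, 2) ⊗ (6, -3, -6) reproduces all 27 entries of T, so T = (0, 0, 1) ⊗ (0, 1, 2) ⊗ (6, -3, -6) and rank(T) ≤ 1.
These bounds meet, so rank(T) = 1.

1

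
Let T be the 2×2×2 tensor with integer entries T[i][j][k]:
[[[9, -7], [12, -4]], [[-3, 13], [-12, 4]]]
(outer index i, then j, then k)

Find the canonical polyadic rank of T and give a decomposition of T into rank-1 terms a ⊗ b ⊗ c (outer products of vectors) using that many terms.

rank(T) = 2

Lower bound: in the mode-2 unfolding of T (rows indexed by j, columns by (i,k)) the 2×2 minor on rows j ∈ {0, 1}, columns (i,k) ∈ {(0,0), (0,1)} is det [[9, -7], [12, -4]] = 48 ≠ 0, so that unfolding has rank ≥ 2 and hence rank(T) ≥ 2 (CP rank is at least every unfolding rank, though it can be larger).
Upper bound: with S_k = T[:,:,k], the two rank-1 terms a₁b₁ᵀ, a₂b₂ᵀ are the rank-1 members of the pencil x·S₀ + y·S₁.
det(x·S₀ + y·S₁) is −72·x² − 48·xy + 24·y² = (-24)·(3·x − y)(x + y), vanishing at (x:y) = (1:3) and (1:-1).
M₁ = S₀ + 3·S₁ = [[-12, 0], [36, 0]] = (-12)·[1, -3][1, 0]ᵀ and M₂ = S₀ − S₁ = [[16, 16], [-16, -16]] = 16·[1, -1][1, 1]ᵀ, so take a₁ = [1, -3], b₁ = [1, 0], a₂ = [1, -1], b₂ = [1, 1].
Each slice is an integer combination of E₁ = a₁b₁ᵀ and E₂ = a₂b₂ᵀ: S₀ = −3·E₁ + 12·E₂, S₁ = −3·E₁ − 4·E₂; reading off coefficients, c₁ = [-3, -3] and c₂ = [12, -4].
Hence T = [1, -3] ⊗ [1, 0] ⊗ [-3, -3] + [1, -1] ⊗ [1, 1] ⊗ [12, -4], so rank(T) ≤ 2.
These bounds meet, so rank(T) = 2.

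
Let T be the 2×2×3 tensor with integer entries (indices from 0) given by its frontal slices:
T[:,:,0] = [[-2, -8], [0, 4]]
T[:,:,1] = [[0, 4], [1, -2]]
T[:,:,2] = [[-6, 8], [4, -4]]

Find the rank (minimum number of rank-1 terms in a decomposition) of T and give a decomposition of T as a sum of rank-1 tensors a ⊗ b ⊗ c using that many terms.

Lower bound: the mode-3 unfolding of T (rows indexed by k, columns by (i,j) = (0,0), (0,1), (1,0), (1,1)) is [[-2, -8, 0, 4], [0, 4, 1, -2], [-6, 8, 4, -4]].
There the 3×3 minor on rows k ∈ {0, 1, 2}, columns (i,j) ∈ {(0,0), (0,1), (1,0)} is det [[-2, -8, 0], [0, 4, 1], [-6, 8, 4]] = 32 ≠ 0, so this unfolding has rank ≥ 3; CP rank is at least every unfolding rank, so rank(T) ≥ 3. (Flattening ranks never certify an upper bound on CP rank; for that we must actually write T with 3 rank-1 terms.)
Upper bound: T is a sum of 3 rank-1 terms, T = [1, -1] ⊗ [1, 0] ⊗ [2, -2, -2] + [2, -1] ⊗ [1, 0] ⊗ [0, 0, -4] + [2, -1] ⊗ [1, 2] ⊗ [-2, 1, 2] (one valid choice — decompositions are not unique — normalised so each a, b is primitive with positive first nonzero entry; check it by expanding all entries), so rank(T) ≤ 3.
These bounds meet, so rank(T) = 3.

rank(T) = 3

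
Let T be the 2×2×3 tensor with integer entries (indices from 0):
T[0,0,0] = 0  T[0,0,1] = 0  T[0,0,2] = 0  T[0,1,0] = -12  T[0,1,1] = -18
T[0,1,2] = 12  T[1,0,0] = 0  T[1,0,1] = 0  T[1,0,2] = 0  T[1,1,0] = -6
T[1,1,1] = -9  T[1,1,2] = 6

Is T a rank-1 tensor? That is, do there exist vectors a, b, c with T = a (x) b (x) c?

Yes

If T = a (x) b (x) c then every fibre of T is a multiple of the corresponding factor, so read the factors off the fibres through the nonzero entry T[0,1,0] = -12.
The mode-1 fibre T[:,1,0] = [-12, -6] gives a = [2, 1] (primitive direction); the mode-2 fibre T[0,:,0] = [0, -12] gives b = [0, 1]; then c[k] = T[0,1,k] / (a[0]·b[1]) = [-12, -18, 12] / 2 = [-6, -9, 6].
Expanding [2, 1] (x) [0, 1] (x) [-6, -9, 6] reproduces all 12 entries of T, so T = [2, 1] (x) [0, 1] (x) [-6, -9, 6] and rank(T) ≤ 1.
Equivalently every frontal slice T[:,:,k] is c[k] times the rank-1 matrix [2, 1] (x) [0, 1]. So T has rank 1 (it is nonzero).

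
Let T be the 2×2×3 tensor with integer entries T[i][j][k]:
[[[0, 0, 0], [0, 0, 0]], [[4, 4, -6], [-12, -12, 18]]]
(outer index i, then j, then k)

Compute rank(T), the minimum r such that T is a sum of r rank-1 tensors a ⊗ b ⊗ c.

1

Lower bound: T ≠ 0 (e.g. T[1,0,0] = 4), so rank(T) ≥ 1.
Upper bound: if T = a ⊗ b ⊗ c then every fibre of T is a multiple of the corresponding factor, so read the factors off the fibres through the nonzero entry T[1,0,0] = 4.
The mode-1 fibre T[:,0,0] = [0, 4] gives a = [0, 1] (primitive direction); the mode-2 fibre T[1,:,0] = [4, -12] gives b = [1, -3]; then c[k] = T[1,0,k] / (a[1]·b[0]) = [4, 4, -6] / 1 = [4, 4, -6].
Expanding [0, 1] ⊗ [1, -3] ⊗ [4, 4, -6] reproduces all 12 entries of T, so T = [0, 1] ⊗ [1, -3] ⊗ [4, 4, -6] and rank(T) ≤ 1.
These bounds meet, so rank(T) = 1.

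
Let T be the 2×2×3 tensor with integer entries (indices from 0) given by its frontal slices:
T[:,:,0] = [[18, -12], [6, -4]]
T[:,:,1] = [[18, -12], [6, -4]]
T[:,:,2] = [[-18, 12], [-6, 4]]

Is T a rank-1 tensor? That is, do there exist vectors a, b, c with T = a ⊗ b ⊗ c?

The mode-1 fibre T[:,0,0] = [18, 6] gives a = (3, 1) (primitive direction); the mode-2 fibre T[0,:,0] = [18, -12] gives b = (3, -2); then c[k] = T[0,0,k] / (a[0]·b[0]) = [18, 18, -18] / 9 = (2, 2, -2).
Expanding (3, 1) ⊗ (3, -2) ⊗ (2, 2, -2) reproduces all 12 entries of T, so T = (3, 1) ⊗ (3, -2) ⊗ (2, 2, -2) and rank(T) ≤ 1.
Equivalently every frontal slice T[:,:,k] is c[k] times the rank-1 matrix (3, 1) ⊗ (3, -2). So T has rank 1 (it is nonzero).

Yes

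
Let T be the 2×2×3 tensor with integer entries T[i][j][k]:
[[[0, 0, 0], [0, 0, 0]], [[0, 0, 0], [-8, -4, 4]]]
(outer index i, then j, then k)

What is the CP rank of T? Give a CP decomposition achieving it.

rank(T) = 1

Lower bound: T ≠ 0 (e.g. T[1,1,0] = -8), so rank(T) ≥ 1.
Upper bound: if T = a ⊗ b ⊗ c then every fibre of T is a multiple of the corresponding factor, so read the factors off the fibres through the nonzero entry T[1,1,0] = -8.
The mode-1 fibre T[:,1,0] = [0, -8] gives a = [0, 1] (primitive direction); the mode-2 fibre T[1,:,0] = [0, -8] gives b = [0, 1]; then c[k] = T[1,1,k] / (a[1]·b[1]) = [-8, -4, 4] / 1 = [-8, -4, 4].
Expanding [0, 1] ⊗ [0, 1] ⊗ [-8, -4, 4] reproduces all 12 entries of T, so T = [0, 1] ⊗ [0, 1] ⊗ [-8, -4, 4] and rank(T) ≤ 1.
These bounds meet, so rank(T) = 1.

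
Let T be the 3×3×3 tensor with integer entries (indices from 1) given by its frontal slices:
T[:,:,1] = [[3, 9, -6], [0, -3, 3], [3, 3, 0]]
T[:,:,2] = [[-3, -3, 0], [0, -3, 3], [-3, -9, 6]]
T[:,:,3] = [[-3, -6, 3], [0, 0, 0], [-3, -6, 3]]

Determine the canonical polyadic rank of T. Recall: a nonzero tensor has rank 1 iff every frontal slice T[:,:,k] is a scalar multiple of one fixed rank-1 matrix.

Lower bound: in the mode-2 unfolding of T (rows indexed by j, columns by (i,k)) the 2×2 minor on rows j ∈ {1, 2}, columns (i,k) ∈ {(1,1), (1,2)} is det [[3, -3], [9, -3]] = 18 ≠ 0, so that unfolding has rank ≥ 2 and hence rank(T) ≥ 2 (CP rank is at least every unfolding rank, though it can be larger).
Upper bound: with S_k = T[:,:,k], the two rank-1 terms a₁b₁ᵀ, a₂b₂ᵀ are the rank-1 members of the pencil x·S₁ + y·S₂.
The 2×2 minor of x·S₁ + y·S₂ on rows {1,2}, columns {1,2} is −9·x² + 9·y² = (-9)·(x − y)(x + y), vanishing at (x:y) = (1:1) and (1:-1).
M₁ = S₁ + S₂ = [[0, 6, -6], [0, -6, 6], [0, -6, 6]] = 6·[1, -1, -1][0, 1, -1]ᵀ and M₂ = S₁ − S₂ = [[6, 12, -6], [0, 0, 0], [6, 12, -6]] = 6·[1, 0, 1][1, 2, -1]ᵀ, so take a₁ = [1, -1, -1], b₁ = [0, 1, -1], a₂ = [1, 0, 1], b₂ = [1, 2, -1].
Each slice is an integer combination of E₁ = a₁b₁ᵀ and E₂ = a₂b₂ᵀ: S₁ = 3·E₁ + 3·E₂, S₂ = 3·E₁ − 3·E₂, S₃ = −3·E₂; reading off coefficients, c₁ = [3, 3, 0] and c₂ = [3, -3, -3].
Hence T = [1, -1, -1] ⊗ [0, 1, -1] ⊗ [3, 3, 0] + [1, 0, 1] ⊗ [1, 2, -1] ⊗ [3, -3, -3], so rank(T) ≤ 2.
These bounds meet, so rank(T) = 2.

2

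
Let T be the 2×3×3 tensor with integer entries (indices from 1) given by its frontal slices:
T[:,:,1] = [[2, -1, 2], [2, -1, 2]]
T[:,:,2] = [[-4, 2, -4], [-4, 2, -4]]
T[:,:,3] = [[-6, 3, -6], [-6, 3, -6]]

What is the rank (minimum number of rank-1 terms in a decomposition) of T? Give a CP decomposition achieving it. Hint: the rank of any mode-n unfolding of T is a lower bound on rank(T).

rank(T) = 1

Lower bound: T ≠ 0 (e.g. T[1,1,1] = 2), so rank(T) ≥ 1.
Upper bound: the mode-1 fibre T[:,1,1] = [2, 2] gives a = (1, 1) (primitive direction); the mode-2 fibre T[1,:,1] = [2, -1, 2] gives b = (2, -1, 2); then c[k] = T[1,1,k] / (a[1]·b[1]) = [2, -4, -6] / 2 = (1, -2, -3).
Expanding (1, 1) ⊗ (2, -1, 2) ⊗ (1, -2, -3) reproduces all 18 entries of T, so T = (1, 1) ⊗ (2, -1, 2) ⊗ (1, -2, -3) and rank(T) ≤ 1.
These bounds meet, so rank(T) = 1.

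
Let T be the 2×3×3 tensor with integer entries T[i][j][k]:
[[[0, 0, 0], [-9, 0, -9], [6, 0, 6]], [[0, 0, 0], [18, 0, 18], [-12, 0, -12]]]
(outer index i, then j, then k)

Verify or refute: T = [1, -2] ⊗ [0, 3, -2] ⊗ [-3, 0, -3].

Reconstruct entrywise from the claimed factors. For example, T[1,0,0] = 0 and Σₗ aₗ[1]bₗ[0]cₗ[0] = (-2)·(0)·(-3) = 0; checking all 18 entries, every one matches. The claim holds.

Yes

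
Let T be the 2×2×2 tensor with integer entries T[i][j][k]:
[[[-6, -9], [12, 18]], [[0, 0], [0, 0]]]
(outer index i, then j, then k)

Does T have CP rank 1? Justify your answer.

If T = a ⊗ b ⊗ c then every fibre of T is a multiple of the corresponding factor, so read the factors off the fibres through the nonzero entry T[0,0,0] = -6.
The mode-1 fibre T[:,0,0] = [-6, 0] gives a = [1, 0] (primitive direction); the mode-2 fibre T[0,:,0] = [-6, 12] gives b = [1, -2]; then c[k] = T[0,0,k] / (a[0]·b[0]) = [-6, -9] / 1 = [-6, -9].
Expanding [1, 0] ⊗ [1, -2] ⊗ [-6, -9] reproduces all 8 entries of T, so T = [1, 0] ⊗ [1, -2] ⊗ [-6, -9] and rank(T) ≤ 1.
Equivalently every frontal slice T[:,:,k] is c[k] times the rank-1 matrix [1, 0] ⊗ [1, -2]. So T has rank 1 (it is nonzero).

Yes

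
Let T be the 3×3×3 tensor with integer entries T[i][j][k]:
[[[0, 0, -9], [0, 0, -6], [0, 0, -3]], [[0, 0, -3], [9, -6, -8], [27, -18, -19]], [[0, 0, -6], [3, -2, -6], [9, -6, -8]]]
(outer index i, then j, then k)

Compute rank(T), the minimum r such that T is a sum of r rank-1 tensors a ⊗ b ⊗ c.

2

Lower bound: the mode-1 unfolding of T (rows indexed by i, columns by (j,k) = (0,0), (0,1), (0,2), (1,0), (1,1), (1,2), (2,0), (2,1), (2,2)) is [[0, 0, -9, 0, 0, -6, 0, 0, -3], [0, 0, -3, 9, -6, -8, 27, -18, -19], [0, 0, -6, 3, -2, -6, 9, -6, -8]].
There the 2×2 minor on rows i ∈ {0, 1}, columns (j,k) ∈ {(0,2), (1,0)} is det [[-9, 0], [-3, 9]] = -81 ≠ 0, so this unfolding has rank ≥ 2; CP rank is at least every unfolding rank, so rank(T) ≥ 2. (This is only a lower bound: in general the CP rank may exceed every unfolding rank, so we still need to exhibit 2 rank-1 terms summing to T.)
Upper bound — finding two terms. Write S_k = T[:,:,k] for the frontal slices: S₀ = [[0, 0, 0], [0, 9, 27], [0, 3, 9]], S₁ = [[0, 0, 0], [0, -6, -18], [0, -2, -6]], S₂ = [[-9, -6, -3], [-3, -8, -19], [-6, -6, -8]].
If T = a₁ ⊗ b₁ ⊗ c₁ + a₂ ⊗ b₂ ⊗ c₂ then each S_k = c₁[k]·a₁b₁ᵀ + c₂[k]·a₂b₂ᵀ. S₀ and S₂ are linearly independent, so a₁b₁ᵀ and a₂b₂ᵀ must span the same plane of matrices: they are the rank-1 matrices of the form x·S₀ + y·S₂.
The 2×2 minor of x·S₀ + y·S₂ on rows {0,1}, columns {0,1} is −81·xy + 54·y² = (-27)·(3·x − 2·y)(y), vanishing at (x:y) = (2:3) and (1:0).
M₁ = 2·S₀ + 3·S₂ = [[-27, -18, -9], [-9, -6, -3], [-18, -12, -6]] = (-3)·[3, 1, 2][3, 2, 1]ᵀ and M₂ = S₀ = [[0, 0, 0], [0, 9, 27], [0, 3, 9]] = 3·[0, 3, 1][0, 1, 3]ᵀ, so take a₁ = [3, 1, 2], b₁ = [3, 2, 1], a₂ = [0, 3, 1], b₂ = [0, 1, 3].
Each slice is an integer combination of E₁ = a₁b₁ᵀ and E₂ = a₂b₂ᵀ: S₀ = 3·E₂, S₁ = −2·E₂, S₂ = −E₁ − 2·E₂; reading off coefficients, c₁ = [0, 0, -1] and c₂ = [3, -2, -2].
Hence T = [3, 1, 2] ⊗ [3, 2, 1] ⊗ [0, 0, -1] + [0, 3, 1] ⊗ [0, 1, 3] ⊗ [3, -2, -2], so rank(T) ≤ 2.
These bounds meet, so rank(T) = 2.
Check entry T[2,1,1] = -2: (2)·(2)·(0) + (1)·(1)·(-2) = -2.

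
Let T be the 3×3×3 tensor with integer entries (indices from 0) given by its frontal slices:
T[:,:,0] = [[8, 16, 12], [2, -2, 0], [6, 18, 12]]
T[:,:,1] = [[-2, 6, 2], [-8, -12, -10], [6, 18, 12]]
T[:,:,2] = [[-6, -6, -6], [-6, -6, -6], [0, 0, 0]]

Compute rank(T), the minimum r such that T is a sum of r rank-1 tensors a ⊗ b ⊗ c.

Lower bound: the mode-2 unfolding of T (rows indexed by j, columns by (i,k) = (0,0), (0,1), (0,2), (1,0), (1,1), (1,2), (2,0), (2,1), (2,2)) is [[8, -2, -6, 2, -8, -6, 6, 6, 0], [16, 6, -6, -2, -12, -6, 18, 18, 0], [12, 2, -6, 0, -10, -6, 12, 12, 0]].
There the 2×2 minor on rows j ∈ {0, 1}, columns (i,k) ∈ {(0,0), (0,1)} is det [[8, -2], [16, 6]] = 80 ≠ 0, so this unfolding has rank ≥ 2; CP rank is at least every unfolding rank, so rank(T) ≥ 2. (This is only a lower bound: in general the CP rank may exceed every unfolding rank, so we still need to exhibit 2 rank-1 terms summing to T.)
Upper bound — finding two terms. Write S_k = T[:,:,k] for the frontal slices: S₀ = [[8, 16, 12], [2, -2, 0], [6, 18, 12]], S₁ = [[-2, 6, 2], [-8, -12, -10], [6, 18, 12]], S₂ = [[-6, -6, -6], [-6, -6, -6], [0, 0, 0]].
If T = a₁ ⊗ b₁ ⊗ c₁ + a₂ ⊗ b₂ ⊗ c₂ then each S_k = c₁[k]·a₁b₁ᵀ + c₂[k]·a₂b₂ᵀ. S₀ and S₁ are linearly independent, so a₁b₁ᵀ and a₂b₂ᵀ must span the same plane of matrices: they are the rank-1 matrices of the form x·S₀ + y·S₁.
The 2×2 minor of x·S₀ + y·S₁ on rows {0,1}, columns {0,1} is −48·x² + 24·xy + 72·y² = (-24)·(2·x − 3·y)(x + y), vanishing at (x:y) = (3:2) and (1:-1).
M₁ = 3·S₀ + 2·S₁ = [[20, 60, 40], [-10, -30, -20], [30, 90, 60]] = 10·(2, -1, 3)(1, 3, 2)ᵀ and M₂ = S₀ − S₁ = [[10, 10, 10], [10, 10, 10], [0, 0, 0]] = 10·(1, 1, 0)(1, 1, 1)ᵀ, so take a₁ = (2, -1, 3), b₁ = (1, 3, 2), a₂ = (1, 1, 0), b₂ = (1, 1, 1).
Each slice is an integer combination of E₁ = a₁b₁ᵀ and E₂ = a₂b₂ᵀ: S₀ = 2·E₁ + 4·E₂, S₁ = 2·E₁ − 6·E₂, S₂ = −6·E₂; reading off coefficients, c₁ = (2, 2, 0) and c₂ = (4, -6, -6).
Hence T = (2, -1, 3) ⊗ (1, 3, 2) ⊗ (2, 2, 0) + (1, 1, 0) ⊗ (1, 1, 1) ⊗ (4, -6, -6), so rank(T) ≤ 2.
These bounds meet, so rank(T) = 2.

2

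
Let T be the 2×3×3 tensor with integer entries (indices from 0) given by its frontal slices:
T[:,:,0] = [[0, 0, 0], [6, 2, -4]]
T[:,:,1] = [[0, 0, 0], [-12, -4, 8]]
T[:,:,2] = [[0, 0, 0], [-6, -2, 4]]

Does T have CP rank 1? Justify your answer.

Yes

The mode-1 fibre T[:,0,0] = [0, 6] gives a = [0, 1] (primitive direction); the mode-2 fibre T[1,:,0] = [6, 2, -4] gives b = [3, 1, -2]; then c[k] = T[1,0,k] / (a[1]·b[0]) = [6, -12, -6] / 3 = [2, -4, -2].
Expanding [0, 1] ⊗ [3, 1, -2] ⊗ [2, -4, -2] reproduces all 18 entries of T, so T = [0, 1] ⊗ [3, 1, -2] ⊗ [2, -4, -2] and rank(T) ≤ 1.
Equivalently every frontal slice T[:,:,k] is c[k] times the rank-1 matrix [0, 1] ⊗ [3, 1, -2]. So T has rank 1 (it is nonzero).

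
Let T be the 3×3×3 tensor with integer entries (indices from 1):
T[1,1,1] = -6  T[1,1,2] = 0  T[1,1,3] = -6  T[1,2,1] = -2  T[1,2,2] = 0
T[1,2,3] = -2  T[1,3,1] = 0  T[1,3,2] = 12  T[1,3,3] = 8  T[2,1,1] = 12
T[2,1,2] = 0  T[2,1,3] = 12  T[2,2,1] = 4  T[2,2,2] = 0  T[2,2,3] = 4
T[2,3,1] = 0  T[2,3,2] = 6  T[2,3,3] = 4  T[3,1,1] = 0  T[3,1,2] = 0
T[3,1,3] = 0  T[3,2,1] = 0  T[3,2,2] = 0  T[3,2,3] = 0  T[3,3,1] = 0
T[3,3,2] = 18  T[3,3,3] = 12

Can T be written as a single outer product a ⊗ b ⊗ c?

The mode-2 unfolding of T (rows indexed by j, columns by (i,k) = (1,1), (1,2), (1,3), (2,1), (2,2), (2,3), (3,1), (3,2), (3,3)) is [[-6, 0, -6, 12, 0, 12, 0, 0, 0], [-2, 0, -2, 4, 0, 4, 0, 0, 0], [0, 12, 8, 0, 6, 4, 0, 18, 12]].
There the 2×2 minor on rows j ∈ {1, 3}, columns (i,k) ∈ {(1,1), (1,2)} is det [[-6, 0], [0, 12]] = -72 ≠ 0, so this unfolding has rank ≥ 2; CP rank is at least every unfolding rank, so rank(T) ≥ 2.
In particular rank(T) ≥ 2 > 1, so T is not rank-1.

No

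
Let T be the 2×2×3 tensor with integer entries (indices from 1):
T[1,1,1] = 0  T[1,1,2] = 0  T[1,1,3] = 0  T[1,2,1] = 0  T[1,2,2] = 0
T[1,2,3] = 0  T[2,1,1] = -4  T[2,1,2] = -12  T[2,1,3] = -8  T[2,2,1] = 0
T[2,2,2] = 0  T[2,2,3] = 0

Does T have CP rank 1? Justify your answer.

If T = a (x) b (x) c then every fibre of T is a multiple of the corresponding factor, so read the factors off the fibres through the nonzero entry T[2,1,1] = -4.
The mode-1 fibre T[:,1,1] = [0, -4] gives a = [0, 1] (primitive direction); the mode-2 fibre T[2,:,1] = [-4, 0] gives b = [1, 0]; then c[k] = T[2,1,k] / (a[2]·b[1]) = [-4, -12, -8] / 1 = [-4, -12, -8].
Expanding [0, 1] (x) [1, 0] (x) [-4, -12, -8] reproduces all 12 entries of T, so T = [0, 1] (x) [1, 0] (x) [-4, -12, -8] and rank(T) ≤ 1.
Equivalently every frontal slice T[:,:,k] is c[k] times the rank-1 matrix [0, 1] (x) [1, 0]. So T has rank 1 (it is nonzero).

Yes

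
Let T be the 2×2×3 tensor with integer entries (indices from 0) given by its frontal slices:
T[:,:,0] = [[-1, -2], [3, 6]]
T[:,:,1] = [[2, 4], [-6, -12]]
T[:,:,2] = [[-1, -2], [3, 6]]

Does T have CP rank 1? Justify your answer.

Yes

If T = a ⊗ b ⊗ c then every fibre of T is a multiple of the corresponding factor, so read the factors off the fibres through the nonzero entry T[0,0,0] = -1.
The mode-1 fibre T[:,0,0] = [-1, 3] gives a = (1, -3) (primitive direction); the mode-2 fibre T[0,:,0] = [-1, -2] gives b = (1, 2); then c[k] = T[0,0,k] / (a[0]·b[0]) = [-1, 2, -1] / 1 = (-1, 2, -1).
Expanding (1, -3) ⊗ (1, 2) ⊗ (-1, 2, -1) reproduces all 12 entries of T, so T = (1, -3) ⊗ (1, 2) ⊗ (-1, 2, -1) and rank(T) ≤ 1.
Equivalently every frontal slice T[:,:,k] is c[k] times the rank-1 matrix (1, -3) ⊗ (1, 2). So T has rank 1 (it is nonzero).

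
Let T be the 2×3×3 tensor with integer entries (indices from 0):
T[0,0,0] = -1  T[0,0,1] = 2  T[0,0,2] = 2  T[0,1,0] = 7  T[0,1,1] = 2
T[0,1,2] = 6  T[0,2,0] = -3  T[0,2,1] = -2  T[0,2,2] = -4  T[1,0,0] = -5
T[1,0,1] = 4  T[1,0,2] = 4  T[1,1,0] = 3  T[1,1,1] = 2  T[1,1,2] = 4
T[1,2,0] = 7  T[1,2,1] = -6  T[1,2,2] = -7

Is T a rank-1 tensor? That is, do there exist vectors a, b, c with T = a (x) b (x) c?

No

The mode-2 unfolding of T (rows indexed by j, columns by (i,k) = (0,0), (0,1), (0,2), (1,0), (1,1), (1,2)) is [[-1, 2, 2, -5, 4, 4], [7, 2, 6, 3, 2, 4], [-3, -2, -4, 7, -6, -7]].
There the 3×3 minor on rows j ∈ {0, 1, 2}, columns (i,k) ∈ {(0,0), (0,1), (1,0)} is det [[-1, 2, -5], [7, 2, 3], [-3, -2, 7]] = -96 ≠ 0, so this unfolding has rank ≥ 3; CP rank is at least every unfolding rank, so rank(T) ≥ 3.
In particular rank(T) ≥ 3 > 1, so T is not rank-1.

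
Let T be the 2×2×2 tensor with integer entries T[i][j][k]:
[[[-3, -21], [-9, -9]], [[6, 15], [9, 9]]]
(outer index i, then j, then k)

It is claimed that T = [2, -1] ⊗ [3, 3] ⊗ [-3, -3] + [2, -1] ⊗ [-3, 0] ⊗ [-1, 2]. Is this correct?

Reconstruct entry (0,0,0) from the claimed factors: Σₗ aₗ[0]bₗ[0]cₗ[0] = (2)·(3)·(-3) + (2)·(-3)·(-1) = -12, but T[0,0,0] = -3. The claim is false.

No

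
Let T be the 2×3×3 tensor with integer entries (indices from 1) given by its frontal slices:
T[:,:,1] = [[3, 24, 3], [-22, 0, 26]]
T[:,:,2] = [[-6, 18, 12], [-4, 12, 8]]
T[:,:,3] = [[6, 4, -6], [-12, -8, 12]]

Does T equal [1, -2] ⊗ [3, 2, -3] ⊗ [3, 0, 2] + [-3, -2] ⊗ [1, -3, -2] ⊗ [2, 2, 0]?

Reconstruct entrywise from the claimed factors. For example, T[2,2,2] = 12 and Σₗ aₗ[2]bₗ[2]cₗ[2] = (-2)·(2)·(0) + (-2)·(-3)·(2) = 12; checking all 18 entries, every one matches. The claim holds.

Yes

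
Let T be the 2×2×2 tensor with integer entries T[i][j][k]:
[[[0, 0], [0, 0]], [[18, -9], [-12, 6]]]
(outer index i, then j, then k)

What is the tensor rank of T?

Lower bound: T ≠ 0 (e.g. T[1,0,0] = 18), so rank(T) ≥ 1.
Upper bound: if T = a ∘ b ∘ c then every fibre of T is a multiple of the corresponding factor, so read the factors off the fibres through the nonzero entry T[1,0,0] = 18.
The mode-1 fibre T[:,0,0] = [0, 18] gives a = [0, 1] (primitive direction); the mode-2 fibre T[1,:,0] = [18, -12] gives b = [3, -2]; then c[k] = T[1,0,k] / (a[1]·b[0]) = [18, -9] / 3 = [6, -3].
Expanding [0, 1] ∘ [3, -2] ∘ [6, -3] reproduces all 8 entries of T, so T = [0, 1] ∘ [3, -2] ∘ [6, -3] and rank(T) ≤ 1.
These bounds meet, so rank(T) = 1.

1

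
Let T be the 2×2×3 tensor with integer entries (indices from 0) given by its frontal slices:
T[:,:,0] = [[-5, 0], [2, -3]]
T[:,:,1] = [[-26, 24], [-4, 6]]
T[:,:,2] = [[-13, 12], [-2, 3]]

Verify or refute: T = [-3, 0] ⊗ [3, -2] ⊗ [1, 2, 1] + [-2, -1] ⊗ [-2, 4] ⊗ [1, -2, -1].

No

Reconstruct entry (0,1,0) from the claimed factors: Σₗ aₗ[0]bₗ[1]cₗ[0] = (-3)·(-2)·(1) + (-2)·(4)·(1) = -2, but T[0,1,0] = 0. The claim is false.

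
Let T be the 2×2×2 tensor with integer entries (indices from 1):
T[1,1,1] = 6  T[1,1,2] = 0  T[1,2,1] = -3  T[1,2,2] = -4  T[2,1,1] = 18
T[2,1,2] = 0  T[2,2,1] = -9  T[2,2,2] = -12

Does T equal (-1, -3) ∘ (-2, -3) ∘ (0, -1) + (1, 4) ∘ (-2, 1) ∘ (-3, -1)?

No

Reconstruct entry (2,1,1) from the claimed factors: Σₗ aₗ[2]bₗ[1]cₗ[1] = (-3)·(-2)·(0) + (4)·(-2)·(-3) = 24, but T[2,1,1] = 18. The claim is false.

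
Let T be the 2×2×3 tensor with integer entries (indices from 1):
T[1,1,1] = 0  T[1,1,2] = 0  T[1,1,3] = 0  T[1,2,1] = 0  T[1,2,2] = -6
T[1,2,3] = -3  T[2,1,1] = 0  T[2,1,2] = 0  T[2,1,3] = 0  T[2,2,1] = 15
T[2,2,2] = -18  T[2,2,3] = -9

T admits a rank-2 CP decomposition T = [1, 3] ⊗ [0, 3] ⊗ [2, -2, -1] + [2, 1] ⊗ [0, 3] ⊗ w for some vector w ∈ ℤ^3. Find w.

Subtract the known terms from T to get the rank-1 residual R = [2, 1] ⊗ [0, 3] ⊗ w, so R[i,j,k] = a[i]·b[j]·w[k]. Pick indices with nonzero a[1]·b[2] = (2)·(3) = 6. Only the fibre through (1,2,·) is needed: R[1,2,:] = T[1,2,:] − Σₗ aₗ[1]bₗ[2]cₗ = [0, -6, -3] − (1)·(3)·[2, -2, -1] = [-6, 0, 0]. Then w[k] = R[1,2,k] / 6 for each k, giving w = [-6, 0, 0] / 6 = [-1, 0, 0].

w = [-1, 0, 0]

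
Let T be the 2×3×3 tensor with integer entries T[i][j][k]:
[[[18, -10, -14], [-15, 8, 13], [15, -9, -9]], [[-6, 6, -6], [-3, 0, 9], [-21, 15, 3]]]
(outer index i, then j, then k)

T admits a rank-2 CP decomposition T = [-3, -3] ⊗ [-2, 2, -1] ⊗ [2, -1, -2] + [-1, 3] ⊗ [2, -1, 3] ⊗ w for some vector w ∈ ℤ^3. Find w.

Subtract the known terms from T to get the rank-1 residual R = [-1, 3] ⊗ [2, -1, 3] ⊗ w, so R[i,j,k] = a[i]·b[j]·w[k]. Pick indices with nonzero a[0]·b[0] = (-1)·(2) = -2. Only the fibre through (0,0,·) is needed: R[0,0,:] = T[0,0,:] − Σₗ aₗ[0]bₗ[0]cₗ = [18, -10, -14] − (-3)·(-2)·[2, -1, -2] = [6, -4, -2]. Then w[k] = R[0,0,k] / -2 for each k, giving w = [6, -4, -2] / -2 = [-3, 2, 1].

w = [-3, 2, 1]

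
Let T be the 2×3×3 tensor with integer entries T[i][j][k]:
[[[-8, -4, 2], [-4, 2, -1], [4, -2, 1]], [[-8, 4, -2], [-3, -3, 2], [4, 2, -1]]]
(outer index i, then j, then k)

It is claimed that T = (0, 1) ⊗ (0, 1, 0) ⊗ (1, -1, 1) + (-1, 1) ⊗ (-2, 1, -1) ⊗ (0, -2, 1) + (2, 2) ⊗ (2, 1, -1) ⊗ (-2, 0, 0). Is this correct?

Reconstruct entrywise from the claimed factors. For example, T[1,0,0] = -8 and Σₗ aₗ[1]bₗ[0]cₗ[0] = (1)·(0)·(1) + (1)·(-2)·(0) + (2)·(2)·(-2) = -8; checking all 18 entries, every one matches. The claim holds.

Yes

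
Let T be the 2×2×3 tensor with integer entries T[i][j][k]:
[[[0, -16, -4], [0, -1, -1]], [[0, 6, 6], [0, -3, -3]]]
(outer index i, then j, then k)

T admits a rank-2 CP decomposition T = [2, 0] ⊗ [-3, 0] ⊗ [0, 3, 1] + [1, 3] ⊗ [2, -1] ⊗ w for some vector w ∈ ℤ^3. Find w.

Subtract the known terms from T to get the rank-1 residual R = [1, 3] ⊗ [2, -1] ⊗ w, so R[i,j,k] = a[i]·b[j]·w[k]. Pick indices with nonzero a[0]·b[0] = (1)·(2) = 2. Only the fibre through (0,0,·) is needed: R[0,0,:] = T[0,0,:] − Σₗ aₗ[0]bₗ[0]cₗ = [0, -16, -4] − (2)·(-3)·[0, 3, 1] = [0, 2, 2]. Then w[k] = R[0,0,k] / 2 for each k, giving w = [0, 2, 2] / 2 = [0, 1, 1].

w = [0, 1, 1]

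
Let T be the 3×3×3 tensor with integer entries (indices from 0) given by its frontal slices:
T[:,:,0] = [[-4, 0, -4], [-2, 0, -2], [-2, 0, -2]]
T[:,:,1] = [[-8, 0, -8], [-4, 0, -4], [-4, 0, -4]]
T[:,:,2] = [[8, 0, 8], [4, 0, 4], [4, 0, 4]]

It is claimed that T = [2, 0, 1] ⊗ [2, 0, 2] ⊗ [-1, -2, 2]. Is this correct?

Reconstruct entry (1,0,0) from the claimed factors: Σₗ aₗ[1]bₗ[0]cₗ[0] = (0)·(2)·(-1) = 0, but T[1,0,0] = -2. The claim is false.

No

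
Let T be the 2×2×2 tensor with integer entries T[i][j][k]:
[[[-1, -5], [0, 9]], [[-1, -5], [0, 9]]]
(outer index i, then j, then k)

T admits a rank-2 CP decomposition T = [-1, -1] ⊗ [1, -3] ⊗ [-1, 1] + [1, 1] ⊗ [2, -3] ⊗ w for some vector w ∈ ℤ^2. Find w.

Subtract the known terms from T to get the rank-1 residual R = [1, 1] ⊗ [2, -3] ⊗ w, so R[i,j,k] = a[i]·b[j]·w[k]. Pick indices with nonzero a[0]·b[0] = (1)·(2) = 2. Only the fibre through (0,0,·) is needed: R[0,0,:] = T[0,0,:] − Σₗ aₗ[0]bₗ[0]cₗ = [-1, -5] − (-1)·(1)·[-1, 1] = [-2, -4]. Then w[k] = R[0,0,k] / 2 for each k, giving w = [-2, -4] / 2 = [-1, -2].

w = [-1, -2]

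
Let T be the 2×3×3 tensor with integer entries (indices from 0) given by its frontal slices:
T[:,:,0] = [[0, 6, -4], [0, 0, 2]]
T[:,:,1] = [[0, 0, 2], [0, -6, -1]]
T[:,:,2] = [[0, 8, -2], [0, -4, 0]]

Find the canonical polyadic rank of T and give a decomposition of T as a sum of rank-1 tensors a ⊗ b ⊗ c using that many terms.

rank(T) = 3

Lower bound: the mode-3 unfolding of T (rows indexed by k, columns by (i,j) = (0,0), (0,1), (0,2), (1,0), (1,1), (1,2)) is [[0, 6, -4, 0, 0, 2], [0, 0, 2, 0, -6, -1], [0, 8, -2, 0, -4, 0]].
There the 3×3 minor on rows k ∈ {0, 1, 2}, columns (i,j) ∈ {(0,1), (0,2), (1,1)} is det [[6, -4, 0], [0, 2, -6], [8, -2, -4]] = 72 ≠ 0, so this unfolding has rank ≥ 3; CP rank is at least every unfolding rank, so rank(T) ≥ 3. (Flattening ranks never certify an upper bound on CP rank; for that we must actually write T with 3 rank-1 terms.)
Upper bound: T is a sum of 3 rank-1 terms, T = [1, -2] ⊗ [0, 1, 0] ⊗ [-2, 4, 0] + [1, -1] ⊗ [0, 0, 1] ⊗ [0, 0, 2] + [2, -1] ⊗ [0, 2, -1] ⊗ [2, -1, 2] (written with every a and b primitive with positive leading entry and the scale carried by c; CP decompositions are not unique, and this one is verified by expanding entrywise), so rank(T) ≤ 3.
These bounds meet, so rank(T) = 3.
Check entry T[1,1,2] = -4: (-2)·(1)·(0) + (-1)·(0)·(2) + (-1)·(2)·(2) = -4.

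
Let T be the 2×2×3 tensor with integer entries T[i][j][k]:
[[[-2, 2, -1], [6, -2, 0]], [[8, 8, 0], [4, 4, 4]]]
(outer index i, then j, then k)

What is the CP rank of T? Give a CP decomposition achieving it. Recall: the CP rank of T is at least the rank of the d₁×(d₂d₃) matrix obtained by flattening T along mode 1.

rank(T) = 3

Lower bound: in the mode-3 unfolding of T (rows indexed by k, columns by (i,j)) the 3×3 minor on rows k ∈ {0, 1, 2}, columns (i,j) ∈ {(0,0), (0,1), (1,0)} is det [[-2, 6, 8], [2, -2, 8], [-1, 0, 0]] = -64 ≠ 0, so that unfolding has rank ≥ 3 and hence rank(T) ≥ 3 (CP rank is at least every unfolding rank, though it can be larger).
Upper bound: T is a sum of 3 rank-1 terms, T = (0, 1) ⊗ (1, 1) ⊗ (8, 8, 0) + (1, -2) ⊗ (0, 1) ⊗ (2, 2, -2) + (1, 0) ⊗ (1, -2) ⊗ (-2, 2, -1) (written with every a and b primitive with positive leading entry and the scale carried by c; CP decompositions are not unique, and this one is verified by expanding entrywise), so rank(T) ≤ 3.
These bounds meet, so rank(T) = 3.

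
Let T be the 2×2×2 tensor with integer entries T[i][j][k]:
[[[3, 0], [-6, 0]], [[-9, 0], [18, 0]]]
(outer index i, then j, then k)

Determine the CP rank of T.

1

Lower bound: T ≠ 0 (e.g. T[0,0,0] = 3), so rank(T) ≥ 1.
Upper bound: the mode-1 fibre T[:,0,0] = [3, -9] gives a = [1, -3] (primitive direction); the mode-2 fibre T[0,:,0] = [3, -6] gives b = [1, -2]; then c[k] = T[0,0,k] / (a[0]·b[0]) = [3, 0] / 1 = [3, 0].
Expanding [1, -3] ⊗ [1, -2] ⊗ [3, 0] reproduces all 8 entries of T, so T = [1, -3] ⊗ [1, -2] ⊗ [3, 0] and rank(T) ≤ 1.
These bounds meet, so rank(T) = 1.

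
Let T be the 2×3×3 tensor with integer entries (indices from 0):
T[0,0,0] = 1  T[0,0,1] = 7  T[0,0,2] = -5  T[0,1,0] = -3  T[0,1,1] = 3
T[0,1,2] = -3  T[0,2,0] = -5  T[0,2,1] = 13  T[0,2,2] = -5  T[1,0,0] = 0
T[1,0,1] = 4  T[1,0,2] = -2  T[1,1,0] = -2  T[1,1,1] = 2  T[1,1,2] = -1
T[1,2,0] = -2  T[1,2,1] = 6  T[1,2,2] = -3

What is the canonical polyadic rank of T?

3

Lower bound: the mode-3 unfolding of T (rows indexed by k, columns by (i,j) = (0,0), (0,1), (0,2), (1,0), (1,1), (1,2)) is [[1, -3, -5, 0, -2, -2], [7, 3, 13, 4, 2, 6], [-5, -3, -5, -2, -1, -3]].
There the 3×3 minor on rows k ∈ {0, 1, 2}, columns (i,j) ∈ {(0,0), (0,1), (0,2)} is det [[1, -3, -5], [7, 3, 13], [-5, -3, -5]] = 144 ≠ 0, so this unfolding has rank ≥ 3; CP rank is at least every unfolding rank, so rank(T) ≥ 3. (Unfolding ranks only ever bound the CP rank from below — rank(T) can be strictly larger than all of them — so the matching upper bound has to come from an explicit 3-term decomposition.)
Upper bound: T is a sum of 3 rank-1 terms, T = (1, 0) ⊗ (1, 1, -1) ⊗ (1, -1, -1) + (2, 1) ⊗ (0, 1, 1) ⊗ (-2, 4, -2) + (2, 1) ⊗ (2, -1, 1) ⊗ (0, 2, -1) (written with every a and b primitive with positive leading entry and the scale carried by c; CP decompositions are not unique, and this one is verified by expanding entrywise), so rank(T) ≤ 3.
These bounds meet, so rank(T) = 3.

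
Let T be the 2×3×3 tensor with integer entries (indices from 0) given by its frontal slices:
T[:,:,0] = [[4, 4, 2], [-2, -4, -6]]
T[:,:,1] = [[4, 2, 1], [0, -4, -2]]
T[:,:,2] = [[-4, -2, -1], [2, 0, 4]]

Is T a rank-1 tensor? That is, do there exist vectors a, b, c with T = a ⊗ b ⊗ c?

No

The mode-2 unfolding of T (rows indexed by j, columns by (i,k) = (0,0), (0,1), (0,2), (1,0), (1,1), (1,2)) is [[4, 4, -4, -2, 0, 2], [4, 2, -2, -4, -4, 0], [2, 1, -1, -6, -2, 4]].
There the 3×3 minor on rows j ∈ {0, 1, 2}, columns (i,k) ∈ {(0,0), (0,1), (1,0)} is det [[4, 4, -2], [4, 2, -4], [2, 1, -6]] = 32 ≠ 0, so this unfolding has rank ≥ 3; CP rank is at least every unfolding rank, so rank(T) ≥ 3.
In particular rank(T) ≥ 3 > 1, so T is not rank-1.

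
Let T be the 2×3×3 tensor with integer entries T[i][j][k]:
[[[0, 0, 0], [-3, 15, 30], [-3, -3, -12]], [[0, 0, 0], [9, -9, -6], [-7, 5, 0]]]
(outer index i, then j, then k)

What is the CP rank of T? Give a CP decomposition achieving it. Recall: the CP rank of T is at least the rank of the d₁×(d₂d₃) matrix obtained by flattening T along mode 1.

Lower bound: the mode-1 unfolding of T (rows indexed by i, columns by (j,k) = (0,0), (0,1), (0,2), (1,0), (1,1), (1,2), (2,0), (2,1), (2,2)) is [[0, 0, 0, -3, 15, 30, -3, -3, -12], [0, 0, 0, 9, -9, -6, -7, 5, 0]].
There the 2×2 minor on rows i ∈ {0, 1}, columns (j,k) ∈ {(1,0), (1,1)} is det [[-3, 15], [9, -9]] = -108 ≠ 0, so this unfolding has rank ≥ 2; CP rank is at least every unfolding rank, so rank(T) ≥ 2. (Flattening ranks never certify an upper bound on CP rank; for that we must actually write T with 2 rank-1 terms.)
Upper bound — finding two terms. Write S_k = T[:,:,k] for the frontal slices: S₀ = [[0, -3, -3], [0, 9, -7]], S₁ = [[0, 15, -3], [0, -9, 5]], S₂ = [[0, 30, -12], [0, -6, 0]].
If T = a₁ ⊗ b₁ ⊗ c₁ + a₂ ⊗ b₂ ⊗ c₂ then each S_k = c₁[k]·a₁b₁ᵀ + c₂[k]·a₂b₂ᵀ. S₀ and S₁ are linearly independent, so a₁b₁ᵀ and a₂b₂ᵀ must span the same plane of matrices: they are the rank-1 matrices of the form x·S₀ + y·S₁.
The 2×2 minor of x·S₀ + y·S₁ on rows {0,1}, columns {1,2} is 48·x² − 120·xy + 48·y² = 24·(x − 2·y)(2·x − y), vanishing at (x:y) = (2:1) and (1:2).
M₁ = 2·S₀ + S₁ = [[0, 9, -9], [0, 9, -9]] = 9·[1, 1][0, 1, -1]ᵀ and M₂ = S₀ + 2·S₁ = [[0, 27, -9], [0, -9, 3]] = 3·[3, -1][0, 3, -1]ᵀ, so take a₁ = [1, 1], b₁ = [0, 1, -1], a₂ = [3, -1], b₂ = [0, 3, -1].
Each slice is an integer combination of E₁ = a₁b₁ᵀ and E₂ = a₂b₂ᵀ: S₀ = 6·E₁ − E₂, S₁ = −3·E₁ + 2·E₂, S₂ = 3·E₁ + 3·E₂; reading off coefficients, c₁ = [6, -3, 3] and c₂ = [-1, 2, 3].
Hence T = [1, 1] ⊗ [0, 1, -1] ⊗ [6, -3, 3] + [3, -1] ⊗ [0, 3, -1] ⊗ [-1, 2, 3], so rank(T) ≤ 2.
These bounds meet, so rank(T) = 2.

rank(T) = 2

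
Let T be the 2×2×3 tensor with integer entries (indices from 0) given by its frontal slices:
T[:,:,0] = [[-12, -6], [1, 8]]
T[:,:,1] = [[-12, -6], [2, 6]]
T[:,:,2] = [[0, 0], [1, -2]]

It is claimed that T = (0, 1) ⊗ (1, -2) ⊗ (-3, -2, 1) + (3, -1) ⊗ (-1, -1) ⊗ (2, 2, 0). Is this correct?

Reconstruct entry (0,0,0) from the claimed factors: Σₗ aₗ[0]bₗ[0]cₗ[0] = (0)·(1)·(-3) + (3)·(-1)·(2) = -6, but T[0,0,0] = -12. The claim is false.

No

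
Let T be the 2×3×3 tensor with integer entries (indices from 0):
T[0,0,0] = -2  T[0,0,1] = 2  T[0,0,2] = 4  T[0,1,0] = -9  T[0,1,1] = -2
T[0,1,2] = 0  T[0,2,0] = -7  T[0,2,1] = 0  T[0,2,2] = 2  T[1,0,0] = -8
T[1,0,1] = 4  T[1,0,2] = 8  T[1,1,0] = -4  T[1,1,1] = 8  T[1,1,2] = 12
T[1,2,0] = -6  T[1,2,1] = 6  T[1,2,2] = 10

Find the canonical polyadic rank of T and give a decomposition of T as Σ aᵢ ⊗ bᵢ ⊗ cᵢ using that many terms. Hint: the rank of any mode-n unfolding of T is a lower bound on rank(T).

rank(T) = 3

Lower bound: the mode-3 unfolding of T (rows indexed by k, columns by (i,j) = (0,0), (0,1), (0,2), (1,0), (1,1), (1,2)) is [[-2, -9, -7, -8, -4, -6], [2, -2, 0, 4, 8, 6], [4, 0, 2, 8, 12, 10]].
There the 3×3 minor on rows k ∈ {0, 1, 2}, columns (i,j) ∈ {(0,0), (0,1), (0,2)} is det [[-2, -9, -7], [2, -2, 0], [4, 0, 2]] = -12 ≠ 0, so this unfolding has rank ≥ 3; CP rank is at least every unfolding rank, so rank(T) ≥ 3. (This is only a lower bound: in general the CP rank may exceed every unfolding rank, so we still need to exhibit 3 rank-1 terms summing to T.)
Upper bound: T is a sum of 3 rank-1 terms, T = (1, -1) ⊗ (0, 2, 1) ⊗ (-2, -2, -2) + (1, 0) ⊗ (2, -1, -1) ⊗ (1, 0, 0) + (1, 2) ⊗ (1, 1, 1) ⊗ (-4, 2, 4) (one valid choice — decompositions are not unique — normalised so each a, b is primitive with positive first nonzero entry; check it by expanding all entries), so rank(T) ≤ 3.
These bounds meet, so rank(T) = 3.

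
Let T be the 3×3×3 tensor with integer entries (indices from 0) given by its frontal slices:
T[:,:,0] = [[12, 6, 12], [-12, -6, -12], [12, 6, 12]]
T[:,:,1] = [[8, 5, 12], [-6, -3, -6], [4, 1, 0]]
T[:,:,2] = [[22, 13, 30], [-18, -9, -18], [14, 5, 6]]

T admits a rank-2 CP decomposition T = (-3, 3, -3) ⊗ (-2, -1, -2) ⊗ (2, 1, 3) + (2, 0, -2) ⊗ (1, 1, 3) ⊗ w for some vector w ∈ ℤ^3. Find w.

Subtract the known terms from T to get the rank-1 residual R = (2, 0, -2) ⊗ (1, 1, 3) ⊗ w, so R[i,j,k] = a[i]·b[j]·w[k]. Pick indices with nonzero a[0]·b[0] = (2)·(1) = 2. Only the fibre through (0,0,·) is needed: R[0,0,:] = T[0,0,:] − Σₗ aₗ[0]bₗ[0]cₗ = [12, 8, 22] − (-3)·(-2)·(2, 1, 3) = [0, 2, 4]. Then w[k] = R[0,0,k] / 2 for each k, giving w = [0, 2, 4] / 2 = (0, 1, 2).

w = (0, 1, 2)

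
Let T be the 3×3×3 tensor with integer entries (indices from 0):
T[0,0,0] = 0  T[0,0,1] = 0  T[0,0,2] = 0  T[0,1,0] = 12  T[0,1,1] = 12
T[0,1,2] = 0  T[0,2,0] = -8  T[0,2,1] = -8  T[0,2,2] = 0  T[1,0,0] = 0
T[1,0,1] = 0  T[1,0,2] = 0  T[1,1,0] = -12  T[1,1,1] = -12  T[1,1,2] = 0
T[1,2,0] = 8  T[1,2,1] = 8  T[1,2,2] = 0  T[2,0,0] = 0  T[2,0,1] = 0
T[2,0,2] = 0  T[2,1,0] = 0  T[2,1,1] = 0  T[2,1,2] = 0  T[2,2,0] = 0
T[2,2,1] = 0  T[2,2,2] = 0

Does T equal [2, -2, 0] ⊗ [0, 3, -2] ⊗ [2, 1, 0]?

No

Reconstruct entry (0,1,1) from the claimed factors: Σₗ aₗ[0]bₗ[1]cₗ[1] = (2)·(3)·(1) = 6, but T[0,1,1] = 12. The claim is false.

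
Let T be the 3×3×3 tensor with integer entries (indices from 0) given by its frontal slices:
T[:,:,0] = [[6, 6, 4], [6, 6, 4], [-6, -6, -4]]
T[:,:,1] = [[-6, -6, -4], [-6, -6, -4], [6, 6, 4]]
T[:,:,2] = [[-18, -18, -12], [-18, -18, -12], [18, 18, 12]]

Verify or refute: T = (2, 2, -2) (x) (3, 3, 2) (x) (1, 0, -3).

Reconstruct entry (0,0,1) from the claimed factors: Σₗ aₗ[0]bₗ[0]cₗ[1] = (2)·(3)·(0) = 0, but T[0,0,1] = -6. The claim is false.

No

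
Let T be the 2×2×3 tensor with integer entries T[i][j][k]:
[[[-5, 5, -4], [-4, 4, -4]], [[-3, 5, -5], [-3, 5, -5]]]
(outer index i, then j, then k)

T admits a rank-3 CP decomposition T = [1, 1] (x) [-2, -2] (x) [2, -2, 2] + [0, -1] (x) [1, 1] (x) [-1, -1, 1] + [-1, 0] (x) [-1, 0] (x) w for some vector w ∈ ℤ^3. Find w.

w = [-1, 1, 0]

Subtract the known terms from T to get the rank-1 residual R = [-1, 0] (x) [-1, 0] (x) w, so R[i,j,k] = a[i]·b[j]·w[k]. Pick indices with nonzero a[0]·b[0] = (-1)·(-1) = 1. Only the fibre through (0,0,·) is needed: R[0,0,:] = T[0,0,:] − Σₗ aₗ[0]bₗ[0]cₗ = [-5, 5, -4] − (1)·(-2)·[2, -2, 2] − (0)·(1)·[-1, -1, 1] = [-1, 1, 0]. Then w[k] = R[0,0,k] / 1 for each k, giving w = [-1, 1, 0] / 1 = [-1, 1, 0].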